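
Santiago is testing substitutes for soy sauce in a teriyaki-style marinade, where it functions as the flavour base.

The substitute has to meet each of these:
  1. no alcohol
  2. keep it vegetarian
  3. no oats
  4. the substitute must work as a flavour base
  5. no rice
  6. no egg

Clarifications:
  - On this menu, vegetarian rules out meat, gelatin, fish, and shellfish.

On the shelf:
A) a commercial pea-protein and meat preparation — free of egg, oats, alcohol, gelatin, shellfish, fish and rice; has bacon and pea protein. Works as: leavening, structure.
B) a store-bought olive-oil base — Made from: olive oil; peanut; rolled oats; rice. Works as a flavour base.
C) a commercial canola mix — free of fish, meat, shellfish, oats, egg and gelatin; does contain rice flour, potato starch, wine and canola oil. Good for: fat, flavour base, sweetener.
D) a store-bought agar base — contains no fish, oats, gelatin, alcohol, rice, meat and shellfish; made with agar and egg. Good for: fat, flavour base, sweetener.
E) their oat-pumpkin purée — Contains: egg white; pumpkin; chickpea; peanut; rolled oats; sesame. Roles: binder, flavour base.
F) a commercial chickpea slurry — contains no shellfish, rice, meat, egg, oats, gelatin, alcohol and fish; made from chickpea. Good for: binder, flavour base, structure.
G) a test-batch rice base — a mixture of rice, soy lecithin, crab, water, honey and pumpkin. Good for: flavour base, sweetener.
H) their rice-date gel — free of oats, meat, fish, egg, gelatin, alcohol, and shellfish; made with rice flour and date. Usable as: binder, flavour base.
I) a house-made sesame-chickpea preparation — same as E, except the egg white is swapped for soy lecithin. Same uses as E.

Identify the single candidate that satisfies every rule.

A: not usable as a flavour base; has bacon, so not vegetarian — no
B: has rice, so not rice-free; has rolled oats, so not oat-free — reject
C: has rice flour, so not rice-free; has wine, so not alcohol-free — reject
D: has egg, so not egg-free — reject
E: has egg white, so not egg-free; has rolled oats, so not oat-free — reject
F: vegetarian, no alcohol — keep
G: has crab, so not vegetarian; has rice, so not rice-free — reject
H: has rice flour, so not rice-free — no
I: has rolled oats, so not oat-free — no

F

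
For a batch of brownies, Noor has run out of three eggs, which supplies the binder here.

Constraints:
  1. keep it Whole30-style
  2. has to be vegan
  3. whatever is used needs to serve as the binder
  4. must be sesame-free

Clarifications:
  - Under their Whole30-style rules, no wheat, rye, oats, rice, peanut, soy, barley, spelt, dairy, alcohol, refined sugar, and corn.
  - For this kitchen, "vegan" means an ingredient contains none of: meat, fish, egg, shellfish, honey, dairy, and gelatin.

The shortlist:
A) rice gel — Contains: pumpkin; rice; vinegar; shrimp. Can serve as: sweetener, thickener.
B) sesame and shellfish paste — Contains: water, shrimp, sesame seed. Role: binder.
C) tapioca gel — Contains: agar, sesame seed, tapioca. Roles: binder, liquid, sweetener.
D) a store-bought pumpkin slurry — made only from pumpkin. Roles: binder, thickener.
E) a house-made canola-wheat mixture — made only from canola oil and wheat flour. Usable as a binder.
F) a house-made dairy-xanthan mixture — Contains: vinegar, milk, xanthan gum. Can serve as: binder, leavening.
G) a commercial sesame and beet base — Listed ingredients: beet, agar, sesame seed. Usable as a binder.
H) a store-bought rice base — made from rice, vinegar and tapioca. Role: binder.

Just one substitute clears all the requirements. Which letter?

A: not usable as a binder; has rice, so not Whole30-style (and 1 more) — no
B: has shrimp, so not vegan; has sesame seed, so not sesame-free — out
C: has sesame seed, so not sesame-free — no
D: only pumpkin; none excluded — OK
E: has wheat flour, so not Whole30-style — reject
F: has milk, so not Whole30-style; has milk, so not vegan — reject
G: has sesame seed, so not sesame-free — no
H: has rice, so not Whole30-style — reject

D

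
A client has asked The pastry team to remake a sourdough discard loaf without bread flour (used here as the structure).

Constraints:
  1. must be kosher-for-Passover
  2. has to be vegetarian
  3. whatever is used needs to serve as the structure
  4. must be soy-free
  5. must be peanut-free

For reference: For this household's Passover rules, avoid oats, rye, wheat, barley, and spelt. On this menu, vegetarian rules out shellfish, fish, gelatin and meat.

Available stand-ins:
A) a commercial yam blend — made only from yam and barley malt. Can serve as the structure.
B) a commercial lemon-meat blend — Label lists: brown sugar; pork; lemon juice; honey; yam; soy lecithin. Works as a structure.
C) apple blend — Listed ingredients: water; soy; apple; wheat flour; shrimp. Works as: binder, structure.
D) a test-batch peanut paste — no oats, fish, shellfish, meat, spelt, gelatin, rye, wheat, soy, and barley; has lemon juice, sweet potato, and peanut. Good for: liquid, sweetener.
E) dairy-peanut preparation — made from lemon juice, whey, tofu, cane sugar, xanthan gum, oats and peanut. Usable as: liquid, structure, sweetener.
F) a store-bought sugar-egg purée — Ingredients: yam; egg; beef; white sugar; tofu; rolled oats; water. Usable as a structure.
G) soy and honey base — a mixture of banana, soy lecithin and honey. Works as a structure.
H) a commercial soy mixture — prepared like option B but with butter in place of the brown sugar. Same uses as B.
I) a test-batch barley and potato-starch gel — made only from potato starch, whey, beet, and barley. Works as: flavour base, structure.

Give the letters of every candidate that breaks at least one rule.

A, B, C, D, E, F, G, H, I

A: has barley malt, so not kosher-for-Passover — no
B: has pork, so not vegetarian; has soy lecithin, so not soy-free — out
C: has wheat flour, so not kosher-for-Passover; has shrimp, so not vegetarian (and 1 more) — no
D: not usable as a structure; has peanut, so not peanut-free — reject
E: has oats, so not kosher-for-Passover; has tofu, so not soy-free (and 1 more) — reject
F: has rolled oats, so not kosher-for-Passover; has beef, so not vegetarian (and 1 more) — reject
G: has soy lecithin, so not soy-free — reject
H: has pork, so not vegetarian; has soy lecithin, so not soy-free — reject
I: has barley, so not kosher-for-Passover — out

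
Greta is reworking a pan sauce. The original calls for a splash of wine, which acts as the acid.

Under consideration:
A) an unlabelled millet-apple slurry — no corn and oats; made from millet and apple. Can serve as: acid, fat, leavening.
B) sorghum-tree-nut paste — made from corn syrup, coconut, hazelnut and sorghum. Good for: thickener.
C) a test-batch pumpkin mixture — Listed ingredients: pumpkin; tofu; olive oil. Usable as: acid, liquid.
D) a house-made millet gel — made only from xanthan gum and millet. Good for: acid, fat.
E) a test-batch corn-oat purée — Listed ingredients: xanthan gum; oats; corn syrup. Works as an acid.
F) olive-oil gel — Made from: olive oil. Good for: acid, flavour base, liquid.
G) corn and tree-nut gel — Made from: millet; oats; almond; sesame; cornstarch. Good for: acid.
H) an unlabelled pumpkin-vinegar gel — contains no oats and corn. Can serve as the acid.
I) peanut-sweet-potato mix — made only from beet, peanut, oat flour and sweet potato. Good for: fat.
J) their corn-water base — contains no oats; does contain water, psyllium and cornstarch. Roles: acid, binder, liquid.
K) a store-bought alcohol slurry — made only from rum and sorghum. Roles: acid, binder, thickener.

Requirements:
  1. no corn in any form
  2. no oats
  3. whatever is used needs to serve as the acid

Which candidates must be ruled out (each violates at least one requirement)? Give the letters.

B, E, G, I, J

A: works as an acid, no corn, no oats — OK
B: not usable as an acid; has corn syrup, so not corn-free — reject
C: no corn, no oats — valid
D: only millet and xanthan gum; none excluded — valid
E: has corn syrup, so not corn-free; has oats, so not oat-free — no
F: only olive oil; none excluded — keep
G: has cornstarch, so not corn-free; has oats, so not oat-free — reject
H: no corn, no oats — keep
I: not usable as an acid; has oat flour, so not oat-free — out
J: has cornstarch, so not corn-free — no
K: only rum and sorghum; none excluded — keep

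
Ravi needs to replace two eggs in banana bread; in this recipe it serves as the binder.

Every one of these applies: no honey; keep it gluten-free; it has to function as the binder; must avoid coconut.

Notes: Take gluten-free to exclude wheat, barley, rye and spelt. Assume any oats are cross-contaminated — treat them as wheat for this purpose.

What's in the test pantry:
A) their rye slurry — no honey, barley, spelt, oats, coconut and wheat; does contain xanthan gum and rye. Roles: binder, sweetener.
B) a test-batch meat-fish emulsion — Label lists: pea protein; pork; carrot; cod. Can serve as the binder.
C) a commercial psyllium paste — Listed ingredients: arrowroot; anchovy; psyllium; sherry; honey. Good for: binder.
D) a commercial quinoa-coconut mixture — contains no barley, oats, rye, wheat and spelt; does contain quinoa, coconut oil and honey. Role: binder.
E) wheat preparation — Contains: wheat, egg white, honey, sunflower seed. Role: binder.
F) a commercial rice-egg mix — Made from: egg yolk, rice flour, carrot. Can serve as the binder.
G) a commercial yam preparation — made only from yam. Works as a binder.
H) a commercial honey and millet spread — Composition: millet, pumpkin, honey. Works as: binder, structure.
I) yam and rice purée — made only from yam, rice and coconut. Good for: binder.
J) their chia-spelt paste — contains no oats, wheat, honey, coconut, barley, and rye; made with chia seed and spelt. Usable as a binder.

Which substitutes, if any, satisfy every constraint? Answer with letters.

A: has rye, so not gluten-free — reject
B: nothing on the exclusion list — keep
C: has honey, so not honey-free — no
D: has honey, so not honey-free; has coconut oil, so not coconut-free — no
E: has wheat, so not gluten-free; has honey, so not honey-free — out
F: nothing on the exclusion list — keep
G: only yam; none excluded — keep
H: has honey, so not honey-free — out
I: has coconut, so not coconut-free — out
J: has spelt, so not gluten-free — no

B, F, G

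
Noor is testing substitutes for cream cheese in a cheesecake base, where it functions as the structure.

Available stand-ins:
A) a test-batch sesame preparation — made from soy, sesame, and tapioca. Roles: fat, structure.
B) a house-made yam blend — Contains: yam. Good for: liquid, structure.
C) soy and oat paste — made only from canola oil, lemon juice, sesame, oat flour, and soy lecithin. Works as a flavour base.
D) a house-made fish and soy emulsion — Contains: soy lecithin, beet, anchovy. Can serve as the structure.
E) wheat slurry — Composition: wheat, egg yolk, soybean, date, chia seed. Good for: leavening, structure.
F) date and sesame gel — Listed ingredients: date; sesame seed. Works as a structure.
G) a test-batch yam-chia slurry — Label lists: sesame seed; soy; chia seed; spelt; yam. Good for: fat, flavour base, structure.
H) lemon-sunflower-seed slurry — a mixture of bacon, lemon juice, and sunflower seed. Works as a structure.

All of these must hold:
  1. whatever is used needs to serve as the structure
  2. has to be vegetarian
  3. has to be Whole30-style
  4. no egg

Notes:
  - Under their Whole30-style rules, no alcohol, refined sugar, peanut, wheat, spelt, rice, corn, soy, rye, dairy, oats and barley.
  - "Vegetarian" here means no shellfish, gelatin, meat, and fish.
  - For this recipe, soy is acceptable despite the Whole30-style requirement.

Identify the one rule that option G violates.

usable as a structure: satisfied
Whole30-style: has spelt — fails
vegetarian: satisfied
egg-free: satisfied

Whole30-style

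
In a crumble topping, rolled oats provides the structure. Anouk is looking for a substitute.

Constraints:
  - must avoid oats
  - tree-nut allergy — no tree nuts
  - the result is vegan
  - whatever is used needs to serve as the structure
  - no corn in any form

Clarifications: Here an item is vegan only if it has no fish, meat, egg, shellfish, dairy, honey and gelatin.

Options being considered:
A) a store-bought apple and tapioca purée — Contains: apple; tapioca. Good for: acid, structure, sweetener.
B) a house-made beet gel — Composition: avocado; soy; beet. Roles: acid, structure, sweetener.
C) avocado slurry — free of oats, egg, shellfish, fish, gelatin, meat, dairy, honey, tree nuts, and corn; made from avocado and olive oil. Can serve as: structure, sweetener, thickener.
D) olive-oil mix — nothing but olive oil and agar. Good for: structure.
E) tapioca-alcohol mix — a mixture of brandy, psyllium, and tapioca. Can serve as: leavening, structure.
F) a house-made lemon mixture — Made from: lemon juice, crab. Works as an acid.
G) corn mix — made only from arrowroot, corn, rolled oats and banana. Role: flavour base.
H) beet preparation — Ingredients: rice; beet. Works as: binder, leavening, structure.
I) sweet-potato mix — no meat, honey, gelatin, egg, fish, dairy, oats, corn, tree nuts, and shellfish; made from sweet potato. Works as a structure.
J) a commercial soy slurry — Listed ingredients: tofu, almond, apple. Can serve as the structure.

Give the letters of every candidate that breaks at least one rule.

F, G, J

A: works as a structure, no oats, no corn — OK
B: all constraints satisfied — keep
C: works as a structure, vegan, no corn — OK
D: works as a structure, vegan, no tree nuts — keep
E: only brandy, psyllium, and tapioca; none excluded — OK
F: not usable as a structure; has crab, so not vegan — reject
G: not usable as a structure; has corn, so not corn-free (and 1 more) — no
H: works as a structure, no tree nuts, vegan — OK
I: nothing on the exclusion list — keep
J: has almond, so not tree-nut-free — out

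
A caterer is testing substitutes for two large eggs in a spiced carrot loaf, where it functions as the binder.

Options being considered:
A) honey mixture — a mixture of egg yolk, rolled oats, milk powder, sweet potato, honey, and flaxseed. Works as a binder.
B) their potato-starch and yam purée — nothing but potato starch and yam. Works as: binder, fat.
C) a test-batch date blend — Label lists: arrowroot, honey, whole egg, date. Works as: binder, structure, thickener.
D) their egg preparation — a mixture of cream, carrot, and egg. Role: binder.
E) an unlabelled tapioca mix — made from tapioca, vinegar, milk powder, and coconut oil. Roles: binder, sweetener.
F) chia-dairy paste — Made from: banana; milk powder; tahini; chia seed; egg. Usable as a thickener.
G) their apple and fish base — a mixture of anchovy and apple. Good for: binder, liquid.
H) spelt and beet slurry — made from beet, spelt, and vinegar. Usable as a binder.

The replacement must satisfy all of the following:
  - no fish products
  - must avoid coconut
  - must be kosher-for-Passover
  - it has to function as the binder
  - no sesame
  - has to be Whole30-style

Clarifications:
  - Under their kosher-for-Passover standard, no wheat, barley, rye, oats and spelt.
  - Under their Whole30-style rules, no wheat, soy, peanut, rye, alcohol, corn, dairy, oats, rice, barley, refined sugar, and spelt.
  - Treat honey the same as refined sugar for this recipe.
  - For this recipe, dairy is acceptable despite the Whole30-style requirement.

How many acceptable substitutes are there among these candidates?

2

A: has rolled oats, so not kosher-for-Passover; has honey, so not Whole30-style — no
B: works as a binder, no sesame, Whole30-style — valid
C: has honey, so not Whole30-style — reject
D: dairy is permitted under the Whole30-style carve-out; nothing else excluded — keep
E: has coconut oil, so not coconut-free — reject
F: not usable as a binder; has tahini, so not sesame-free — no
G: has anchovy, so not fish-free — reject
H: has spelt, so not kosher-for-Passover; has spelt, so not Whole30-style — no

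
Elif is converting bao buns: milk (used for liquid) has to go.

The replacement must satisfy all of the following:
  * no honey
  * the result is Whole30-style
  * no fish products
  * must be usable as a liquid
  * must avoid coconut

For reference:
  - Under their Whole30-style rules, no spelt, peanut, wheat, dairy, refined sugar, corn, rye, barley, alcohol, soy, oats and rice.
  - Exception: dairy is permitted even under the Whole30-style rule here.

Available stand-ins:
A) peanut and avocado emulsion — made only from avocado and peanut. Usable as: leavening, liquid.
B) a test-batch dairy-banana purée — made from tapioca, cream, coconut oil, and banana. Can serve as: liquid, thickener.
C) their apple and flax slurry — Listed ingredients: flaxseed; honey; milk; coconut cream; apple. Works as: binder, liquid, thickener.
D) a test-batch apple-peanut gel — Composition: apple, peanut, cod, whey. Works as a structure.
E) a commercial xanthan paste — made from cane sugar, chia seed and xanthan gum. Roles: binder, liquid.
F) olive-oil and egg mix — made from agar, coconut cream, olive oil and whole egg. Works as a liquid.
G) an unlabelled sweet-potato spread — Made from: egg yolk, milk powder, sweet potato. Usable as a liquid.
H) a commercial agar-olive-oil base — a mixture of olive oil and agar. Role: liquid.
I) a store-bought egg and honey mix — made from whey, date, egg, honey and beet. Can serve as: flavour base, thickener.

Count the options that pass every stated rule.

2

A: has peanut, so not Whole30-style — no
B: has coconut oil, so not coconut-free — no
C: has coconut cream, so not coconut-free; has honey, so not honey-free — no
D: not usable as a liquid; has peanut, so not Whole30-style (and 1 more) — out
E: has cane sugar, so not Whole30-style — out
F: has coconut cream, so not coconut-free — reject
G: dairy is permitted under the Whole30-style carve-out; nothing else excluded — keep
H: works as a liquid, no honey, Whole30-style — OK
I: not usable as a liquid; has honey, so not honey-free — reject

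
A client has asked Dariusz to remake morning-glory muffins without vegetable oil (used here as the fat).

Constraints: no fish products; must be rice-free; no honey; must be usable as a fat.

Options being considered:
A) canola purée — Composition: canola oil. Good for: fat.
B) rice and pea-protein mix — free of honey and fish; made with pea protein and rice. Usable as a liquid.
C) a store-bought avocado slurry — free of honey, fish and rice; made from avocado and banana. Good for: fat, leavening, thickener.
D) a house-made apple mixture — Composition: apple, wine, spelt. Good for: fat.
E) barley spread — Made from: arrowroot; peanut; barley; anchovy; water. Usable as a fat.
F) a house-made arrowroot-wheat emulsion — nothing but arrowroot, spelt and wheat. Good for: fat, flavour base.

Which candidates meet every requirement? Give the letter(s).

A, C, D, F

A: only canola oil; none excluded — OK
B: not usable as a fat; has rice, so not rice-free — reject
C: all constraints satisfied — valid
D: only wine, spelt, and apple; none excluded — valid
E: has anchovy, so not fish-free — out
F: nothing on the exclusion list — OK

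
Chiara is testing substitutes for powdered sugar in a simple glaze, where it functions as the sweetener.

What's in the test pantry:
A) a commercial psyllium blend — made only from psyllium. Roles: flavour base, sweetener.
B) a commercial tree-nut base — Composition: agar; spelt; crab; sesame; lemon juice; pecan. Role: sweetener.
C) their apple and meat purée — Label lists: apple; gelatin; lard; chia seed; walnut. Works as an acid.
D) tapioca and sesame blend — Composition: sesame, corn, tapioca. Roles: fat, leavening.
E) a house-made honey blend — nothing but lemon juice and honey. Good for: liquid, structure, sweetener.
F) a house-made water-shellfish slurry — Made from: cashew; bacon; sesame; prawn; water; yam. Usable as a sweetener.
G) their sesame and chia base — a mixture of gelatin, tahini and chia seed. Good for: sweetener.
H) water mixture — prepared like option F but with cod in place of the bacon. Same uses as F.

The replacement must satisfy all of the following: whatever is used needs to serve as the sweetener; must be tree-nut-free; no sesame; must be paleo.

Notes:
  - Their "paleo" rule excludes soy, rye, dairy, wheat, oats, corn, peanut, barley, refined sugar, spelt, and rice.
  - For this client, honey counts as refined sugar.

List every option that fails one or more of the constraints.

B, C, D, E, F, G, H

A: paleo, no sesame — valid
B: has spelt, so not paleo; has pecan, so not tree-nut-free (and 1 more) — no
C: not usable as a sweetener; has walnut, so not tree-nut-free — reject
D: not usable as a sweetener; has corn, so not paleo (and 1 more) — reject
E: has honey, so not paleo — out
F: has cashew, so not tree-nut-free; has sesame, so not sesame-free — no
G: has tahini, so not sesame-free — out
H: has cashew, so not tree-nut-free; has sesame, so not sesame-free — reject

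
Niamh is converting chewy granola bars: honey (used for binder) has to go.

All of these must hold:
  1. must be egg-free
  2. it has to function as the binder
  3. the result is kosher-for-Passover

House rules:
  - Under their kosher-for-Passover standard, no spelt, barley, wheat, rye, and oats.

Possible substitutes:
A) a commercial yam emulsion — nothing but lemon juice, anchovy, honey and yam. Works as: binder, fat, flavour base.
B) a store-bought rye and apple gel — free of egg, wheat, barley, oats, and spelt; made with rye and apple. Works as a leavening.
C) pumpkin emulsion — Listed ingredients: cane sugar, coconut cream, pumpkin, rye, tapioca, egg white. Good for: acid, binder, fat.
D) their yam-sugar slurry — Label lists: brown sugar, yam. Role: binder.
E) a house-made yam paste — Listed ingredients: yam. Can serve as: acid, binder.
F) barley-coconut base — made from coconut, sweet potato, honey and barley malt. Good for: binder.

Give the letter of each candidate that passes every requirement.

A, D, E

A: all constraints satisfied — OK
B: not usable as a binder; has rye, so not kosher-for-Passover — no
C: has rye, so not kosher-for-Passover; has egg white, so not egg-free — no
D: works as a binder, no egg, kosher-for-Passover — OK
E: kosher-for-Passover, no egg — keep
F: has barley malt, so not kosher-for-Passover — reject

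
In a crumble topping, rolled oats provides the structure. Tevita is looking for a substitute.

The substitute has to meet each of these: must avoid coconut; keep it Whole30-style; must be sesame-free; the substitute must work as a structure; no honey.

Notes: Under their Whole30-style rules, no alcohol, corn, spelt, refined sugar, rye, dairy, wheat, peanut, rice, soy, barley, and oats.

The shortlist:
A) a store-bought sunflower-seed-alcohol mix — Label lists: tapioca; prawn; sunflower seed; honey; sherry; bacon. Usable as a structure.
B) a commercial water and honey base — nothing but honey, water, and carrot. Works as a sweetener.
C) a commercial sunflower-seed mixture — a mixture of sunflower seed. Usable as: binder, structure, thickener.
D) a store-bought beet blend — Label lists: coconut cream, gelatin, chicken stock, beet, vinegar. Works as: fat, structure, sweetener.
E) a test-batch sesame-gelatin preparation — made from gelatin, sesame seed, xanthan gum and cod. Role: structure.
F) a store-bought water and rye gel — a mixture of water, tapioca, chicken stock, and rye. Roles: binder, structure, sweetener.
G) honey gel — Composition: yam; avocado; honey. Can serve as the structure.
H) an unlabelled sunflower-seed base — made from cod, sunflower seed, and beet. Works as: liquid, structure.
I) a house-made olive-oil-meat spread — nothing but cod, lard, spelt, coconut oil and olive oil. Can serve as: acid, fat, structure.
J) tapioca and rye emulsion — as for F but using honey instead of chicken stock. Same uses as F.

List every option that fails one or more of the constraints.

A, B, D, E, F, G, I, J

A: has sherry, so not Whole30-style; has honey, so not honey-free — no
B: not usable as a structure; has honey, so not honey-free — no
C: only sunflower seed; none excluded — OK
D: has coconut cream, so not coconut-free — out
E: has sesame seed, so not sesame-free — reject
F: has rye, so not Whole30-style — no
G: has honey, so not honey-free — out
H: every rule checks out — valid
I: has spelt, so not Whole30-style; has coconut oil, so not coconut-free — reject
J: has rye, so not Whole30-style; has honey, so not honey-free — reject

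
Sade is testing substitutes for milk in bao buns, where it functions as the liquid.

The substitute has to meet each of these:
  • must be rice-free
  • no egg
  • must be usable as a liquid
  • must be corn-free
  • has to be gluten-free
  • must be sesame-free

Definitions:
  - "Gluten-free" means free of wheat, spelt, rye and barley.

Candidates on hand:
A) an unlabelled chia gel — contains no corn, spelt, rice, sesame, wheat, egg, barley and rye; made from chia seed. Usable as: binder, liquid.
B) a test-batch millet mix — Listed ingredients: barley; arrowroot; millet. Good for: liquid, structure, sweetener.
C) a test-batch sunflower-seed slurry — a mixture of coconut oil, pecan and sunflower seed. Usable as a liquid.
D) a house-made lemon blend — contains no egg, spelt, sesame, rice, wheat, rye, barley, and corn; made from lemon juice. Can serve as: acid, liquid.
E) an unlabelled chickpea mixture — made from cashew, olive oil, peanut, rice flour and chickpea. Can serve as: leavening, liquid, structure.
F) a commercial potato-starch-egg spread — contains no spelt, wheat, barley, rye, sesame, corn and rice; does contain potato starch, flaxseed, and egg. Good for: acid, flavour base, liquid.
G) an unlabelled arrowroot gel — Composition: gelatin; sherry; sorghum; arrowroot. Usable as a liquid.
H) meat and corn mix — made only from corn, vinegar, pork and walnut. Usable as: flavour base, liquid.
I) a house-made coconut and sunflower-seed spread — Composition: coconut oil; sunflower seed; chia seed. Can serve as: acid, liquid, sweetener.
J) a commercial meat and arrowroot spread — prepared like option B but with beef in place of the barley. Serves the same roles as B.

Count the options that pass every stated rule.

6

A: works as a liquid, gluten-free, no corn — OK
B: has barley, so not gluten-free — out
C: only coconut oil, pecan and sunflower seed; none excluded — valid
D: nothing on the exclusion list — OK
E: has rice flour, so not rice-free — out
F: has egg, so not egg-free — reject
G: no corn, no rice — OK
H: has corn, so not corn-free — out
I: works as a liquid, no rice, no egg — valid
J: every rule checks out — keep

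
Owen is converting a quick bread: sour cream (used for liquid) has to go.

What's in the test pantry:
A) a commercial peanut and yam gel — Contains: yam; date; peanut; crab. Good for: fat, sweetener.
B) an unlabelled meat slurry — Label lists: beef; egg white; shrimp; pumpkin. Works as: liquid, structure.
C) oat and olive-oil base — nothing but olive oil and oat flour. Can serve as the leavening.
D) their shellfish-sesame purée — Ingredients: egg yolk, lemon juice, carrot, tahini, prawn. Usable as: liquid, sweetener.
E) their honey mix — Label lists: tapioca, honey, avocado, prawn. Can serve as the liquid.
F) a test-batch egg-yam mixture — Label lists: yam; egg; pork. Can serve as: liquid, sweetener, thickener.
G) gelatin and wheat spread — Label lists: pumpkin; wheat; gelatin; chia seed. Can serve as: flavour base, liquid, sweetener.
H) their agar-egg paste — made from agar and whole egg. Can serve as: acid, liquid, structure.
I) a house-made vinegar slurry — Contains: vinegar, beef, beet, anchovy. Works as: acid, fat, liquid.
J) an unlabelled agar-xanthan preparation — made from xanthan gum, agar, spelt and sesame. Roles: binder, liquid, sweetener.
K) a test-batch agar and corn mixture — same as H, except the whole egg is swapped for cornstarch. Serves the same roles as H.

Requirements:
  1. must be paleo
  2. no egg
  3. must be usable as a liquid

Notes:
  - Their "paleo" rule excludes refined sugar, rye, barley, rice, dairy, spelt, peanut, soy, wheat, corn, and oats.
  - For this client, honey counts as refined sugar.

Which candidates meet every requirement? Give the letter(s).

A: not usable as a liquid; has peanut, so not paleo — reject
B: has egg white, so not egg-free — no
C: not usable as a liquid; has oat flour, so not paleo — no
D: has egg yolk, so not egg-free — reject
E: has honey, so not paleo — reject
F: has egg, so not egg-free — no
G: has wheat, so not paleo — reject
H: has whole egg, so not egg-free — reject
I: every rule checks out — keep
J: has spelt, so not paleo — reject
K: has cornstarch, so not paleo — out

I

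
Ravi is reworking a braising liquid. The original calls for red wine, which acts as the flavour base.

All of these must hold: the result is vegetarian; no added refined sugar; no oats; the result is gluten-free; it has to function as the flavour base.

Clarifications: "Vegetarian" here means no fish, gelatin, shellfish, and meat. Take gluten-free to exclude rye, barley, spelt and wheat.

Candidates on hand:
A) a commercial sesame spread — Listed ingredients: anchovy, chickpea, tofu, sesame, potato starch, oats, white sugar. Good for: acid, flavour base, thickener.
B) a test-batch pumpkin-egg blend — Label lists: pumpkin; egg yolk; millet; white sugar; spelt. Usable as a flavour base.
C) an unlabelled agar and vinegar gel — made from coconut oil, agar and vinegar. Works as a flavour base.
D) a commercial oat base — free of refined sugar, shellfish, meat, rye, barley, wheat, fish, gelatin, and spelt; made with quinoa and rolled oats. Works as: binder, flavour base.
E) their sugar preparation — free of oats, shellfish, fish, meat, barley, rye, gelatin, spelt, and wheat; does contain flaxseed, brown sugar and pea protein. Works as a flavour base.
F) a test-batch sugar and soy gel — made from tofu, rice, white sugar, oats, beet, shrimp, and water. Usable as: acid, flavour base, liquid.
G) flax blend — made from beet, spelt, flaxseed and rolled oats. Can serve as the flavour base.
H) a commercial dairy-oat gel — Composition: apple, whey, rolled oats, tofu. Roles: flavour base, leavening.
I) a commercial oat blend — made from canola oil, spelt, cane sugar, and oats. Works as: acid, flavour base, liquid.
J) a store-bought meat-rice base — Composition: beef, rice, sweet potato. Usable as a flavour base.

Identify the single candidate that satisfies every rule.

A: has anchovy, so not vegetarian; has oats, so not oat-free (and 1 more) — no
B: has spelt, so not gluten-free; has white sugar, so not no-added-sugar — out
C: only coconut oil, agar, and vinegar; none excluded — OK
D: has rolled oats, so not oat-free — reject
E: has brown sugar, so not no-added-sugar — reject
F: has shrimp, so not vegetarian; has oats, so not oat-free (and 1 more) — reject
G: has spelt, so not gluten-free; has rolled oats, so not oat-free — no
H: has rolled oats, so not oat-free — no
I: has spelt, so not gluten-free; has oats, so not oat-free (and 1 more) — no
J: has beef, so not vegetarian — no

C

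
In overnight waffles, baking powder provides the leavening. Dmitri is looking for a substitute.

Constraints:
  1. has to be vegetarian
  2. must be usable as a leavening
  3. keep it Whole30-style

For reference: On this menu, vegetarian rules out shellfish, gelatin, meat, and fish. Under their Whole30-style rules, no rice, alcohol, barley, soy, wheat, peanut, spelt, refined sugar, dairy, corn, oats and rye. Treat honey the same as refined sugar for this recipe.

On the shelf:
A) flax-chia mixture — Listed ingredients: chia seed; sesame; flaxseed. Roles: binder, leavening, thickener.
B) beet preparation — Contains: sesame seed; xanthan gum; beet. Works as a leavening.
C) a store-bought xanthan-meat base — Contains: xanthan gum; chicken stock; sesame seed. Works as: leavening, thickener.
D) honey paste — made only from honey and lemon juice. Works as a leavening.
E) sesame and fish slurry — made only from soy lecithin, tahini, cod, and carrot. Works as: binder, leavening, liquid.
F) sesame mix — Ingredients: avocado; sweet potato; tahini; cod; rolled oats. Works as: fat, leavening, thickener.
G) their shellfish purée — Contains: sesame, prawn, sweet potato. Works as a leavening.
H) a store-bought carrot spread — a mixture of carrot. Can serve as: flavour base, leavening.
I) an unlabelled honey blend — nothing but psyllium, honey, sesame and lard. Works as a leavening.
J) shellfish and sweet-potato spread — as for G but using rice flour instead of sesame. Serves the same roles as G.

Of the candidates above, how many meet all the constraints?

3

A: works as a leavening, Whole30-style, vegetarian — valid
B: Whole30-style, vegetarian — OK
C: has chicken stock, so not vegetarian — no
D: has honey, so not Whole30-style — reject
E: has cod, so not vegetarian; has soy lecithin, so not Whole30-style — no
F: has cod, so not vegetarian; has rolled oats, so not Whole30-style — reject
G: has prawn, so not vegetarian — no
H: only carrot; none excluded — valid
I: has lard, so not vegetarian; has honey, so not Whole30-style — reject
J: has prawn, so not vegetarian; has rice flour, so not Whole30-style — no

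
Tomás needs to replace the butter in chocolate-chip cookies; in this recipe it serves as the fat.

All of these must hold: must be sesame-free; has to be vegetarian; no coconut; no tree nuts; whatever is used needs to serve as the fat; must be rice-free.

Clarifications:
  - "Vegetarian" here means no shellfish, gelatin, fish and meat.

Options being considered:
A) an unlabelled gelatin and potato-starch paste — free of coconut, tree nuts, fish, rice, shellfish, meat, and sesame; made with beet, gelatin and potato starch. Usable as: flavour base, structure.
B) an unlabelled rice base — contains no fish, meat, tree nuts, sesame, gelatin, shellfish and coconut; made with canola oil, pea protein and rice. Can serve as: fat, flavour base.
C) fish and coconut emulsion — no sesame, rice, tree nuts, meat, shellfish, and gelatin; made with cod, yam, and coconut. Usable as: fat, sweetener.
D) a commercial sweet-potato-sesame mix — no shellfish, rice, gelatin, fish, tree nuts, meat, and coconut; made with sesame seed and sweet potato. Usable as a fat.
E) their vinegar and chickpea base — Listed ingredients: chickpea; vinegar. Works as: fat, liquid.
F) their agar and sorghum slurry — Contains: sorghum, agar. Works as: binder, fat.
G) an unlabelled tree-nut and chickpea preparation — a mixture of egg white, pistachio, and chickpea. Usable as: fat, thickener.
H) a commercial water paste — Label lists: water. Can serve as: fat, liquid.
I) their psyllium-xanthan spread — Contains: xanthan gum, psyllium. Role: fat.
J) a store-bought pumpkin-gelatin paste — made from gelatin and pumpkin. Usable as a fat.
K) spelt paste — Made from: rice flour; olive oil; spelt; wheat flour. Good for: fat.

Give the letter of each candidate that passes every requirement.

A: not usable as a fat; has gelatin, so not vegetarian — no
B: has rice, so not rice-free — reject
C: has cod, so not vegetarian; has coconut, so not coconut-free — out
D: has sesame seed, so not sesame-free — no
E: nothing on the exclusion list — valid
F: vegetarian, no sesame — valid
G: has pistachio, so not tree-nut-free — no
H: nothing on the exclusion list — keep
I: only xanthan gum and psyllium; none excluded — OK
J: has gelatin, so not vegetarian — out
K: has rice flour, so not rice-free — out

E, F, H, I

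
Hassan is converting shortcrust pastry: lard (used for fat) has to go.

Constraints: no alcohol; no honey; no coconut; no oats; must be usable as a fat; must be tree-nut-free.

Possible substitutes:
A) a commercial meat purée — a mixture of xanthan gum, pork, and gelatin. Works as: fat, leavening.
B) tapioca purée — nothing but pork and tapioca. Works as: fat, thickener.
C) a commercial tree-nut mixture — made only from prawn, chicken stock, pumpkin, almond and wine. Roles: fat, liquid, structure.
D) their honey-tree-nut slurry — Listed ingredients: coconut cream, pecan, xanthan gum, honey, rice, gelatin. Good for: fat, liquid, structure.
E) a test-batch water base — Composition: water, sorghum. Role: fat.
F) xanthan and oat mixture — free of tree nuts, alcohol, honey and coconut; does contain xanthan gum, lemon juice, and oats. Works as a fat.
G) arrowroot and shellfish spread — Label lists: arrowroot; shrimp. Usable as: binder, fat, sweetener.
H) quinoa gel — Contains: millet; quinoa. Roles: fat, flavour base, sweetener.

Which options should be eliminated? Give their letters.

A: only gelatin, pork and xanthan gum; none excluded — OK
B: nothing on the exclusion list — valid
C: has wine, so not alcohol-free; has almond, so not tree-nut-free — no
D: has coconut cream, so not coconut-free; has honey, so not honey-free (and 1 more) — reject
E: works as a fat, no oats, no tree nuts — OK
F: has oats, so not oat-free — no
G: nothing on the exclusion list — keep
H: only quinoa and millet; none excluded — OK

C, D, F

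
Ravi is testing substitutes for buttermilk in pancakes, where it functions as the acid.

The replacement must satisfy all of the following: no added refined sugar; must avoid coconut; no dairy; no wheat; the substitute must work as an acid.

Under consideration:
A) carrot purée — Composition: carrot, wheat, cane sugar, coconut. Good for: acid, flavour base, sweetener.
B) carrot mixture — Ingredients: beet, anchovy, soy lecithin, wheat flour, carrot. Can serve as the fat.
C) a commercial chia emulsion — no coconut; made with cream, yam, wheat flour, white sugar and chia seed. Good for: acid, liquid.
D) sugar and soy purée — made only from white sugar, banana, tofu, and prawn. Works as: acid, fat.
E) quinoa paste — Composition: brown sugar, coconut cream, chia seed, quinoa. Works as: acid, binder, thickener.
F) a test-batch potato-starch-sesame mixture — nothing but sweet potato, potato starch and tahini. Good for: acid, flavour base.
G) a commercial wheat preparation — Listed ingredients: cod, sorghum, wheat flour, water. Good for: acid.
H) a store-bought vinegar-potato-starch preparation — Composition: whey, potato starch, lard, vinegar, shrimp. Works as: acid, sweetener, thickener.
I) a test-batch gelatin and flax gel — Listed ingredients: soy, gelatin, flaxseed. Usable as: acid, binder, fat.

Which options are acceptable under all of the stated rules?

A: has coconut, so not coconut-free; has wheat, so not wheat-free (and 1 more) — reject
B: not usable as an acid; has wheat flour, so not wheat-free — reject
C: has wheat flour, so not wheat-free; has cream, so not dairy-free (and 1 more) — no
D: has white sugar, so not no-added-sugar — out
E: has coconut cream, so not coconut-free; has brown sugar, so not no-added-sugar — reject
F: only tahini, sweet potato, and potato starch; none excluded — valid
G: has wheat flour, so not wheat-free — no
H: has whey, so not dairy-free — no
I: all constraints satisfied — valid

F, I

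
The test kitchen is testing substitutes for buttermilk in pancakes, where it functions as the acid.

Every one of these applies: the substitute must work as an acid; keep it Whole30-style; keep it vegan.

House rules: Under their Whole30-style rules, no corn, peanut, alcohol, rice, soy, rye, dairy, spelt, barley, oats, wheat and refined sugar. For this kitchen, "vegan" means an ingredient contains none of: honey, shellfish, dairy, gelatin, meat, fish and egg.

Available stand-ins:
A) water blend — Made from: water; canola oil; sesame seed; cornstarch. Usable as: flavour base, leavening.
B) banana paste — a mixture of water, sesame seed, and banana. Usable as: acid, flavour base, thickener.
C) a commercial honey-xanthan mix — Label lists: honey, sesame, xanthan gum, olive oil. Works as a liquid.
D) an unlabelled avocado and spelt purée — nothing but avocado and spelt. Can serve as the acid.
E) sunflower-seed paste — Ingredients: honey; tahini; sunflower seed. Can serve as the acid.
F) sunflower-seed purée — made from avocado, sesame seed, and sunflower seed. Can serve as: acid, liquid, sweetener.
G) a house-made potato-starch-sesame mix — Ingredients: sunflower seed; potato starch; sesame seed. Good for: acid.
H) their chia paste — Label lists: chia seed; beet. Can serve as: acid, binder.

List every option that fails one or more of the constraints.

A, C, D, E

A: not usable as an acid; has cornstarch, so not Whole30-style — reject
B: only sesame seed, banana and water; none excluded — OK
C: not usable as an acid; has honey, so not vegan — no
D: has spelt, so not Whole30-style — no
E: has honey, so not vegan — out
F: all constraints satisfied — valid
G: only sesame seed, sunflower seed and potato starch; none excluded — OK
H: nothing on the exclusion list — valid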